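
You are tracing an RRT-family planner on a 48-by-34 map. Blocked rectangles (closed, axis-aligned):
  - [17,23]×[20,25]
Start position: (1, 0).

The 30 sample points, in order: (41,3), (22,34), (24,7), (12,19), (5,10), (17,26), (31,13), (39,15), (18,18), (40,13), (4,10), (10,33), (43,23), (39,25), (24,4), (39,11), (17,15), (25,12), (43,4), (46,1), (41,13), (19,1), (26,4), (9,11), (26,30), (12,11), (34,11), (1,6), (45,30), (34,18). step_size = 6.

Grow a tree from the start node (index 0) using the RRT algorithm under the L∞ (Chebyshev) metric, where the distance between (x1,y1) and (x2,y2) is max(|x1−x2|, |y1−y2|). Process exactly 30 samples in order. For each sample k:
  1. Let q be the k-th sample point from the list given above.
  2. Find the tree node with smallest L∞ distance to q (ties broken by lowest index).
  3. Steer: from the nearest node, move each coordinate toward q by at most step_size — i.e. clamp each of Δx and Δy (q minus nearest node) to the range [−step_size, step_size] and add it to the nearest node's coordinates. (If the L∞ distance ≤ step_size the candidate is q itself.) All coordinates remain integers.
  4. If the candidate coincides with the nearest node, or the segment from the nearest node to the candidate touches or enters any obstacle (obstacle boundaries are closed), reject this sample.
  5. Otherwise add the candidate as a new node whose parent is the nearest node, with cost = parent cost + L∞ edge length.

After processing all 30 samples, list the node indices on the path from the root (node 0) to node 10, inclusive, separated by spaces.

1. q=(41,3) nearest=0 d=40 new=(7,3) → add node 1 parent=0 cost=6
2. q=(22,34) nearest=1 d=31 new=(13,9) → add node 2 parent=1 cost=12
3. q=(24,7) nearest=2 d=11 new=(19,7) → add node 3 parent=2 cost=18
4. q=(12,19) nearest=2 d=10 new=(12,15) → add node 4 parent=2 cost=18
5. q=(5,10) nearest=1 d=7 new=(5,9) → add node 5 parent=1 cost=12
6. q=(17,26) nearest=4 d=11 new=(17,21) → blocked by [17,23]×[20,25], reject
7. q=(31,13) nearest=3 d=12 new=(25,13) → add node 6 parent=3 cost=24
8. q=(39,15) nearest=6 d=14 new=(31,15) → add node 7 parent=6 cost=30
9. q=(18,18) nearest=4 d=6 new=(18,18) → add node 8 parent=4 cost=24
10. q=(40,13) nearest=7 d=9 new=(37,13) → add node 9 parent=7 cost=36
11. q=(4,10) nearest=5 d=1 new=(4,10) → add node 10 parent=5 cost=13
12. q=(10,33) nearest=8 d=15 new=(12,24) → add node 11 parent=8 cost=30
13. q=(43,23) nearest=9 d=10 new=(43,19) → add node 12 parent=9 cost=42
14. q=(39,25) nearest=12 d=6 new=(39,25) → add node 13 parent=12 cost=48
15. q=(24,4) nearest=3 d=5 new=(24,4) → add node 14 parent=3 cost=23
16. q=(39,11) nearest=9 d=2 new=(39,11) → add node 15 parent=9 cost=38
17. q=(17,15) nearest=8 d=3 new=(17,15) → add node 16 parent=8 cost=27
18. q=(25,12) nearest=6 d=1 new=(25,12) → add node 17 parent=6 cost=25
19. q=(43,4) nearest=15 d=7 new=(43,5) → add node 18 parent=15 cost=44
20. q=(46,1) nearest=18 d=4 new=(46,1) → add node 19 parent=18 cost=48
21. q=(41,13) nearest=15 d=2 new=(41,13) → add node 20 parent=15 cost=40
22. q=(19,1) nearest=14 d=5 new=(19,1) → add node 21 parent=14 cost=28
23. q=(26,4) nearest=14 d=2 new=(26,4) → add node 22 parent=14 cost=25
24. q=(9,11) nearest=2 d=4 new=(9,11) → add node 23 parent=2 cost=16
25. q=(26,30) nearest=8 d=12 new=(24,24) → blocked by [17,23]×[20,25], reject
26. q=(12,11) nearest=2 d=2 new=(12,11) → add node 24 parent=2 cost=14
27. q=(34,11) nearest=9 d=3 new=(34,11) → add node 25 parent=9 cost=39
28. q=(1,6) nearest=5 d=4 new=(1,6) → add node 26 parent=5 cost=16
29. q=(45,30) nearest=13 d=6 new=(45,30) → add node 27 parent=13 cost=54
30. q=(34,18) nearest=7 d=3 new=(34,18) → add node 28 parent=7 cost=33

Path: 0 1 5 10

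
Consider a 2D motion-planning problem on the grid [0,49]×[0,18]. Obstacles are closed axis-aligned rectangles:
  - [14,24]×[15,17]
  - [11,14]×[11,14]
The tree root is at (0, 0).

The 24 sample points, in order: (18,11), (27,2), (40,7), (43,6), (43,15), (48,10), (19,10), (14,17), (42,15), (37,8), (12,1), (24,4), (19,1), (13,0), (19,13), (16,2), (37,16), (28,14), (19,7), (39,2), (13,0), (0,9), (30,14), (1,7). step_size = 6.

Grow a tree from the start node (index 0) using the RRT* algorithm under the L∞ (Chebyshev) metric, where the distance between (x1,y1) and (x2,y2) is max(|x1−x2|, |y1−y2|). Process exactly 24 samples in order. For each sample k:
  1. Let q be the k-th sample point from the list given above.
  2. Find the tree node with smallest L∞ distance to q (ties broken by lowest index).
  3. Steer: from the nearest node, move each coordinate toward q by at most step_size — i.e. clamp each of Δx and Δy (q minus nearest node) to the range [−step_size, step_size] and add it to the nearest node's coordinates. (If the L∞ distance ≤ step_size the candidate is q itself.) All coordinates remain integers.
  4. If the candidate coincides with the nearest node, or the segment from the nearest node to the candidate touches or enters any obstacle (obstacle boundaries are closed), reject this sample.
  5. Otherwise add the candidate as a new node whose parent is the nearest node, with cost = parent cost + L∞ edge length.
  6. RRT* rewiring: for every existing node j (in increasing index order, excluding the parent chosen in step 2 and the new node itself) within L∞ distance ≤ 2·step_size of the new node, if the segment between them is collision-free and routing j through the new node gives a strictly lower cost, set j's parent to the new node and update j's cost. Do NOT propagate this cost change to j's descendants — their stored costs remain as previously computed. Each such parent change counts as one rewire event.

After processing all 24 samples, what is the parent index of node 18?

1. q=(18,11) nearest=0 d=18 new=(6,6) → add node 1 parent=0 cost=6
2. q=(27,2) nearest=1 d=21 new=(12,2) → add node 2 parent=1 cost=12
3. q=(40,7) nearest=2 d=28 new=(18,7) → add node 3 parent=2 cost=18
4. q=(43,6) nearest=3 d=25 new=(24,6) → add node 4 parent=3 cost=24
5. q=(43,15) nearest=4 d=19 new=(30,12) → add node 5 parent=4 cost=30
6. q=(48,10) nearest=5 d=18 new=(36,10) → add node 6 parent=5 cost=36
7. q=(19,10) nearest=3 d=3 new=(19,10) → add node 7 parent=3 cost=21
8. q=(14,17) nearest=7 d=7 new=(14,16) → blocked by [14,24]×[15,17], reject
9. q=(42,15) nearest=6 d=6 new=(42,15) → add node 8 parent=6 cost=42
10. q=(37,8) nearest=6 d=2 new=(37,8) → add node 9 parent=6 cost=38
11. q=(12,1) nearest=2 d=1 new=(12,1) → add node 10 parent=2 cost=13
12. q=(24,4) nearest=4 d=2 new=(24,4) → add node 11 parent=4 cost=26
13. q=(19,1) nearest=4 d=5 new=(19,1) → add node 12 parent=4 cost=29
14. q=(13,0) nearest=10 d=1 new=(13,0) → add node 13 parent=10 cost=14; rewire 11→13 (25<26); rewire 12→13 (20<29)
15. q=(19,13) nearest=7 d=3 new=(19,13) → add node 14 parent=7 cost=24
16. q=(16,2) nearest=12 d=3 new=(16,2) → add node 15 parent=12 cost=23
17. q=(37,16) nearest=8 d=5 new=(37,16) → add node 16 parent=8 cost=47
18. q=(28,14) nearest=5 d=2 new=(28,14) → add node 17 parent=5 cost=32; rewire 16→17 (41<47)
19. q=(19,7) nearest=3 d=1 new=(19,7) → add node 18 parent=3 cost=19; rewire 11→18 (24<25); rewire 17→18 (28<32)
20. q=(39,2) nearest=9 d=6 new=(39,2) → add node 19 parent=9 cost=44
21. q=(13,0) nearest=13 d=0 → coincident, reject
22. q=(0,9) nearest=1 d=6 new=(0,9) → add node 20 parent=1 cost=12
23. q=(30,14) nearest=5 d=2 new=(30,14) → add node 21 parent=5 cost=32; rewire 16→21 (39<41)
24. q=(1,7) nearest=20 d=2 new=(1,7) → add node 22 parent=20 cost=14

Parent of node 18: 3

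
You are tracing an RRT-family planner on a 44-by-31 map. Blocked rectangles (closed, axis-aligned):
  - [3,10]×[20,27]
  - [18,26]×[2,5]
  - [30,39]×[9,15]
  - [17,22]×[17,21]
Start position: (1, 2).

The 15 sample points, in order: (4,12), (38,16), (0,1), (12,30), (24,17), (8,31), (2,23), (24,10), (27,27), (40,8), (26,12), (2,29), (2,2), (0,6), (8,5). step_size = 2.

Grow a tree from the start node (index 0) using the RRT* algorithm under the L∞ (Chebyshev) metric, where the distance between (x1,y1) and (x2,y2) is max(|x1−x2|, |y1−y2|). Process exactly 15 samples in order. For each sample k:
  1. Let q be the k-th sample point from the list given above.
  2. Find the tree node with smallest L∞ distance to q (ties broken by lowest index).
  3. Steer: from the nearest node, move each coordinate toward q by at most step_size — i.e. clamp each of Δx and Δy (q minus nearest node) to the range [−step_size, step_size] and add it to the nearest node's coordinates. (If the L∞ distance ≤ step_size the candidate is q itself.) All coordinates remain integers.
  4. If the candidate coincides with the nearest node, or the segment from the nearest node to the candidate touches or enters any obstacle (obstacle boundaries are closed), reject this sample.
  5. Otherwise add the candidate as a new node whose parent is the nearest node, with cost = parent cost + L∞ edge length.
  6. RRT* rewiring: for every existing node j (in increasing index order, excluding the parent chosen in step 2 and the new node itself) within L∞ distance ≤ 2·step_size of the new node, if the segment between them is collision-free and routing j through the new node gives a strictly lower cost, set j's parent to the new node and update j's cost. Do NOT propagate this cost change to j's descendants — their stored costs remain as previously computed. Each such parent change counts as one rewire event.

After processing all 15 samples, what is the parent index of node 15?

Parent of node 15: 2

1. q=(4,12) nearest=0 d=10 new=(3,4) → add node 1 parent=0 cost=2
2. q=(38,16) nearest=1 d=35 new=(5,6) → add node 2 parent=1 cost=4
3. q=(0,1) nearest=0 d=1 new=(0,1) → add node 3 parent=0 cost=1
4. q=(12,30) nearest=2 d=24 new=(7,8) → add node 4 parent=2 cost=6
5. q=(24,17) nearest=4 d=17 new=(9,10) → add node 5 parent=4 cost=8
6. q=(8,31) nearest=5 d=21 new=(8,12) → add node 6 parent=5 cost=10
7. q=(2,23) nearest=6 d=11 new=(6,14) → add node 7 parent=6 cost=12
8. q=(24,10) nearest=5 d=15 new=(11,10) → add node 8 parent=5 cost=10
9. q=(27,27) nearest=8 d=17 new=(13,12) → add node 9 parent=8 cost=12
10. q=(40,8) nearest=9 d=27 new=(15,10) → add node 10 parent=9 cost=14
11. q=(26,12) nearest=10 d=11 new=(17,12) → add node 11 parent=10 cost=16
12. q=(2,29) nearest=7 d=15 new=(4,16) → add node 12 parent=7 cost=14
13. q=(2,2) nearest=0 d=1 new=(2,2) → add node 13 parent=0 cost=1
14. q=(0,6) nearest=1 d=3 new=(1,6) → add node 14 parent=1 cost=4
15. q=(8,5) nearest=2 d=3 new=(7,5) → add node 15 parent=2 cost=6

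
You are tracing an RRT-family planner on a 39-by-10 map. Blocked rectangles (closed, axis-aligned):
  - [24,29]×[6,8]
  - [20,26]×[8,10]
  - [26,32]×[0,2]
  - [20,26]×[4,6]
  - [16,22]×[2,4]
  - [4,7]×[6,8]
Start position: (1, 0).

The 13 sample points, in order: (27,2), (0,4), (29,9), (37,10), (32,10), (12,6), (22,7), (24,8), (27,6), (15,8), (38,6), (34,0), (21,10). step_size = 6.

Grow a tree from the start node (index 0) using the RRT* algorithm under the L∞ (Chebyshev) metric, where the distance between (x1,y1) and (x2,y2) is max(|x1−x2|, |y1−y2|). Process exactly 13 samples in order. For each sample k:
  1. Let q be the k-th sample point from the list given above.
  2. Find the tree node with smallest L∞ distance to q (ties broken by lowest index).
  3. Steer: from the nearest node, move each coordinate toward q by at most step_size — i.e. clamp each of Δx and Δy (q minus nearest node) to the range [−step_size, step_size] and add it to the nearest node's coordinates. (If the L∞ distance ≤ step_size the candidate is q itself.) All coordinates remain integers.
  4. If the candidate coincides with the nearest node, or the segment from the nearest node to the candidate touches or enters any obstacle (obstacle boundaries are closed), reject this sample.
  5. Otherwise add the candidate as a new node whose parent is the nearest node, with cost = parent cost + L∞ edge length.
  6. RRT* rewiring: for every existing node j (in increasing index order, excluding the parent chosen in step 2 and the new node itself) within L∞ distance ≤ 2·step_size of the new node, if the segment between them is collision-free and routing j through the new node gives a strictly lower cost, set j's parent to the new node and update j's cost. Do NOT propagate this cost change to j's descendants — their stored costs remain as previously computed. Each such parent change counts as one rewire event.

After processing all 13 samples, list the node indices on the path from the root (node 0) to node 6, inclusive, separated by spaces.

1. q=(27,2) nearest=0 d=26 new=(7,2) → add node 1 parent=0 cost=6
2. q=(0,4) nearest=0 d=4 new=(0,4) → add node 2 parent=0 cost=4
3. q=(29,9) nearest=1 d=22 new=(13,8) → add node 3 parent=1 cost=12
4. q=(37,10) nearest=3 d=24 new=(19,10) → add node 4 parent=3 cost=18
5. q=(32,10) nearest=4 d=13 new=(25,10) → blocked by [20,26]×[8,10], reject
6. q=(12,6) nearest=3 d=2 new=(12,6) → add node 5 parent=3 cost=14
7. q=(22,7) nearest=4 d=3 new=(22,7) → blocked by [20,26]×[8,10], reject
8. q=(24,8) nearest=4 d=5 new=(24,8) → blocked by [24,29]×[6,8], reject
9. q=(27,6) nearest=4 d=8 new=(25,6) → blocked by [24,29]×[6,8], reject
10. q=(15,8) nearest=3 d=2 new=(15,8) → add node 6 parent=3 cost=14
11. q=(38,6) nearest=4 d=19 new=(25,6) → blocked by [24,29]×[6,8], reject
12. q=(34,0) nearest=4 d=15 new=(25,4) → blocked by [20,26]×[8,10], reject
13. q=(21,10) nearest=4 d=2 new=(21,10) → blocked by [20,26]×[8,10], reject

Path: 0 1 3 6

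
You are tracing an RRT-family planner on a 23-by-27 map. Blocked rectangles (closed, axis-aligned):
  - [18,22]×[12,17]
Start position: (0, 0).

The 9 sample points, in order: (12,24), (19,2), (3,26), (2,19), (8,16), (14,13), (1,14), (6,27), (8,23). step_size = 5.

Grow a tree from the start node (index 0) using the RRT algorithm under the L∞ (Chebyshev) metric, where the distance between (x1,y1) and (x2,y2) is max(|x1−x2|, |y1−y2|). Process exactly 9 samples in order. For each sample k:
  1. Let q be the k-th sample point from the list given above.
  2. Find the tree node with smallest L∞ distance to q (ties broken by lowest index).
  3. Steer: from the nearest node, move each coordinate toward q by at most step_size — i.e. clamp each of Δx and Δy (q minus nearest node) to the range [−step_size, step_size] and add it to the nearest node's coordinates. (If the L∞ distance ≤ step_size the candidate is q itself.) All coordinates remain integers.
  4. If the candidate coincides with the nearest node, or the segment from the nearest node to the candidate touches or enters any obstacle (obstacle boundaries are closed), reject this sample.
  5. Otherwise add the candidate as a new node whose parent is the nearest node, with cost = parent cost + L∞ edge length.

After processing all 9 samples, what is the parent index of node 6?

Parent of node 6: 5

1. q=(12,24) nearest=0 d=24 new=(5,5) → add node 1 parent=0 cost=5
2. q=(19,2) nearest=1 d=14 new=(10,2) → add node 2 parent=1 cost=10
3. q=(3,26) nearest=1 d=21 new=(3,10) → add node 3 parent=1 cost=10
4. q=(2,19) nearest=3 d=9 new=(2,15) → add node 4 parent=3 cost=15
5. q=(8,16) nearest=3 d=6 new=(8,15) → add node 5 parent=3 cost=15
6. q=(14,13) nearest=5 d=6 new=(13,13) → add node 6 parent=5 cost=20
7. q=(1,14) nearest=4 d=1 new=(1,14) → add node 7 parent=4 cost=16
8. q=(6,27) nearest=4 d=12 new=(6,20) → add node 8 parent=4 cost=20
9. q=(8,23) nearest=8 d=3 new=(8,23) → add node 9 parent=8 cost=23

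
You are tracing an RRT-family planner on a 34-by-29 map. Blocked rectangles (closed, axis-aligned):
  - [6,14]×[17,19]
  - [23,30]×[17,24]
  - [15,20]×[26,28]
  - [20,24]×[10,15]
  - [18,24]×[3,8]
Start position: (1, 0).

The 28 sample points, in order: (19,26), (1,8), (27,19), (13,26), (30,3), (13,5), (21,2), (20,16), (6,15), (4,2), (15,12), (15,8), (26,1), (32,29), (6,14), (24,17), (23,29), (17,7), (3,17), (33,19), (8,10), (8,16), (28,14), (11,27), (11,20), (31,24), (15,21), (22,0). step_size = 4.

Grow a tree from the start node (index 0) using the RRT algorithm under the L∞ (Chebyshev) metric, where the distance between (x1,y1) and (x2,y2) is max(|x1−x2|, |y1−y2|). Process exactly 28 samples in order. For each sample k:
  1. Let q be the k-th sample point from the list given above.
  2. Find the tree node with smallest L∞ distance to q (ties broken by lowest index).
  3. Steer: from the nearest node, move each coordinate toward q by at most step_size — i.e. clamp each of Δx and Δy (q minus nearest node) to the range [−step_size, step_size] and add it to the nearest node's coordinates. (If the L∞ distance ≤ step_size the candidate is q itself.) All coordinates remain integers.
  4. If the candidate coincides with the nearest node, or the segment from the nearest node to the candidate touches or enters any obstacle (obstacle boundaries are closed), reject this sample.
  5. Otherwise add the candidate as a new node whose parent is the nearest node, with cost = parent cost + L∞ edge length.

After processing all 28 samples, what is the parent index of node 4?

Parent of node 4: 2

1. q=(19,26) nearest=0 d=26 new=(5,4) → add node 1 parent=0 cost=4
2. q=(1,8) nearest=1 d=4 new=(1,8) → add node 2 parent=1 cost=8
3. q=(27,19) nearest=1 d=22 new=(9,8) → add node 3 parent=1 cost=8
4. q=(13,26) nearest=2 d=18 new=(5,12) → add node 4 parent=2 cost=12
5. q=(30,3) nearest=3 d=21 new=(13,4) → add node 5 parent=3 cost=12
6. q=(13,5) nearest=5 d=1 new=(13,5) → add node 6 parent=5 cost=13
7. q=(21,2) nearest=5 d=8 new=(17,2) → add node 7 parent=5 cost=16
8. q=(20,16) nearest=3 d=11 new=(13,12) → add node 8 parent=3 cost=12
9. q=(6,15) nearest=4 d=3 new=(6,15) → add node 9 parent=4 cost=15
10. q=(4,2) nearest=1 d=2 new=(4,2) → add node 10 parent=1 cost=6
11. q=(15,12) nearest=8 d=2 new=(15,12) → add node 11 parent=8 cost=14
12. q=(15,8) nearest=6 d=3 new=(15,8) → add node 12 parent=6 cost=16
13. q=(26,1) nearest=7 d=9 new=(21,1) → add node 13 parent=7 cost=20
14. q=(32,29) nearest=11 d=17 new=(19,16) → add node 14 parent=11 cost=18
15. q=(6,14) nearest=9 d=1 new=(6,14) → add node 15 parent=9 cost=16
16. q=(24,17) nearest=14 d=5 new=(23,17) → blocked by [23,30]×[17,24], reject
17. q=(23,29) nearest=14 d=13 new=(23,20) → blocked by [23,30]×[17,24], reject
18. q=(17,7) nearest=12 d=2 new=(17,7) → add node 16 parent=12 cost=18
19. q=(3,17) nearest=9 d=3 new=(3,17) → add node 17 parent=9 cost=18
20. q=(33,19) nearest=14 d=14 new=(23,19) → blocked by [23,30]×[17,24], reject
21. q=(8,10) nearest=3 d=2 new=(8,10) → add node 18 parent=3 cost=10
22. q=(8,16) nearest=9 d=2 new=(8,16) → add node 19 parent=9 cost=17
23. q=(28,14) nearest=14 d=9 new=(23,14) → blocked by [20,24]×[10,15], reject
24. q=(11,27) nearest=17 d=10 new=(7,21) → add node 20 parent=17 cost=22
25. q=(11,20) nearest=19 d=4 new=(11,20) → blocked by [6,14]×[17,19], reject
26. q=(31,24) nearest=14 d=12 new=(23,20) → blocked by [23,30]×[17,24], reject
27. q=(15,21) nearest=14 d=5 new=(15,20) → add node 21 parent=14 cost=22
28. q=(22,0) nearest=13 d=1 new=(22,0) → add node 22 parent=13 cost=21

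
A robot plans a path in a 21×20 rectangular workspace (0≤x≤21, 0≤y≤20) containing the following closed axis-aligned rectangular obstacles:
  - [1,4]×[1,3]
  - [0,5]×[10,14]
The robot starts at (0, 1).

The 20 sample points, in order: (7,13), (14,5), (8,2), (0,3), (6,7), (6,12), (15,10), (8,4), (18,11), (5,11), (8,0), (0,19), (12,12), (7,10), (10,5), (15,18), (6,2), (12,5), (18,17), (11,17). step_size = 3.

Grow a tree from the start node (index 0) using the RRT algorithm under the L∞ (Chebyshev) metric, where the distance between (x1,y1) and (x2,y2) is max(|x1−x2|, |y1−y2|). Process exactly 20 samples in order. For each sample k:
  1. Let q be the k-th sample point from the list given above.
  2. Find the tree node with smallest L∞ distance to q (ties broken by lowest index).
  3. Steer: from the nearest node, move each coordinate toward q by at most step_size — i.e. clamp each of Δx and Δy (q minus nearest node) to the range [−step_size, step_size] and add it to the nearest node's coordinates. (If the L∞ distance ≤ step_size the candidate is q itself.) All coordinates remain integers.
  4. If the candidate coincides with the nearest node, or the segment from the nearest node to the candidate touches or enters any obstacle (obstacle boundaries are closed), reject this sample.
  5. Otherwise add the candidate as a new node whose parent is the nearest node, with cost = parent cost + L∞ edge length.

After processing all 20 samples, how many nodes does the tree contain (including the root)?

Node count: 16

1. q=(7,13) nearest=0 d=12 new=(3,4) → blocked by [1,4]×[1,3], reject
2. q=(14,5) nearest=0 d=14 new=(3,4) → blocked by [1,4]×[1,3], reject
3. q=(8,2) nearest=0 d=8 new=(3,2) → blocked by [1,4]×[1,3], reject
4. q=(0,3) nearest=0 d=2 new=(0,3) → add node 1 parent=0 cost=2
5. q=(6,7) nearest=0 d=6 new=(3,4) → blocked by [1,4]×[1,3], reject
6. q=(6,12) nearest=1 d=9 new=(3,6) → add node 2 parent=1 cost=5
7. q=(15,10) nearest=2 d=12 new=(6,9) → add node 3 parent=2 cost=8
8. q=(8,4) nearest=2 d=5 new=(6,4) → add node 4 parent=2 cost=8
9. q=(18,11) nearest=3 d=12 new=(9,11) → add node 5 parent=3 cost=11
10. q=(5,11) nearest=3 d=2 new=(5,11) → blocked by [0,5]×[10,14], reject
11. q=(8,0) nearest=4 d=4 new=(8,1) → add node 6 parent=4 cost=11
12. q=(0,19) nearest=5 d=9 new=(6,14) → add node 7 parent=5 cost=14
13. q=(12,12) nearest=5 d=3 new=(12,12) → add node 8 parent=5 cost=14
14. q=(7,10) nearest=3 d=1 new=(7,10) → add node 9 parent=3 cost=9
15. q=(10,5) nearest=3 d=4 new=(9,6) → add node 10 parent=3 cost=11
16. q=(15,18) nearest=8 d=6 new=(15,15) → add node 11 parent=8 cost=17
17. q=(6,2) nearest=4 d=2 new=(6,2) → add node 12 parent=4 cost=10
18. q=(12,5) nearest=10 d=3 new=(12,5) → add node 13 parent=10 cost=14
19. q=(18,17) nearest=11 d=3 new=(18,17) → add node 14 parent=11 cost=20
20. q=(11,17) nearest=11 d=4 new=(12,17) → add node 15 parent=11 cost=20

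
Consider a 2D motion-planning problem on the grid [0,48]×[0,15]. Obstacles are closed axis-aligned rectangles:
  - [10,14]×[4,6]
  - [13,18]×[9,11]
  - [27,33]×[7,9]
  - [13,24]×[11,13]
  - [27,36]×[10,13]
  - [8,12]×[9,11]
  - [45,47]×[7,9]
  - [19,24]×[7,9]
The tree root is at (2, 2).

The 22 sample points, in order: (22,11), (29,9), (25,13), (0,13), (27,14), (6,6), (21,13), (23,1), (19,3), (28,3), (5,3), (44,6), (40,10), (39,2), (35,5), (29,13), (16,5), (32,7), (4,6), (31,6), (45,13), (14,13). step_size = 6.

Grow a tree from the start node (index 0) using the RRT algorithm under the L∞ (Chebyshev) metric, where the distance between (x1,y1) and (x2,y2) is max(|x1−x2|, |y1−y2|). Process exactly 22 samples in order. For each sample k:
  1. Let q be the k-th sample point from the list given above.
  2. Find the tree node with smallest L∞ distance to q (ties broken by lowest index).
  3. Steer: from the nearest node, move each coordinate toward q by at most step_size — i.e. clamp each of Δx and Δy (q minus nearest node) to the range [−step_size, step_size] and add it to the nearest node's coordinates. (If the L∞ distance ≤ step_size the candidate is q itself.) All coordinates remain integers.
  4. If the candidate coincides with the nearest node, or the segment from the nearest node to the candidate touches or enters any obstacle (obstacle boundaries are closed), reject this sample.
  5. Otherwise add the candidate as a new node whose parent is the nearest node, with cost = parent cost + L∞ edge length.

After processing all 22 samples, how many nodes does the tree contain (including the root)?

Node count: 8

1. q=(22,11) nearest=0 d=20 new=(8,8) → add node 1 parent=0 cost=6
2. q=(29,9) nearest=1 d=21 new=(14,9) → blocked by [13,18]×[9,11], reject
3. q=(25,13) nearest=1 d=17 new=(14,13) → blocked by [13,24]×[11,13], reject
4. q=(0,13) nearest=1 d=8 new=(2,13) → add node 2 parent=1 cost=12
5. q=(27,14) nearest=1 d=19 new=(14,14) → blocked by [13,24]×[11,13], reject
6. q=(6,6) nearest=1 d=2 new=(6,6) → add node 3 parent=1 cost=8
7. q=(21,13) nearest=1 d=13 new=(14,13) → blocked by [13,24]×[11,13], reject
8. q=(23,1) nearest=1 d=15 new=(14,2) → blocked by [10,14]×[4,6], reject
9. q=(19,3) nearest=1 d=11 new=(14,3) → blocked by [10,14]×[4,6], reject
10. q=(28,3) nearest=1 d=20 new=(14,3) → blocked by [10,14]×[4,6], reject
11. q=(5,3) nearest=0 d=3 new=(5,3) → add node 4 parent=0 cost=3
12. q=(44,6) nearest=1 d=36 new=(14,6) → blocked by [10,14]×[4,6], reject
13. q=(40,10) nearest=1 d=32 new=(14,10) → blocked by [13,18]×[9,11], reject
14. q=(39,2) nearest=1 d=31 new=(14,2) → blocked by [10,14]×[4,6], reject
15. q=(35,5) nearest=1 d=27 new=(14,5) → blocked by [10,14]×[4,6], reject
16. q=(29,13) nearest=1 d=21 new=(14,13) → blocked by [13,24]×[11,13], reject
17. q=(16,5) nearest=1 d=8 new=(14,5) → blocked by [10,14]×[4,6], reject
18. q=(32,7) nearest=1 d=24 new=(14,7) → add node 5 parent=1 cost=12
19. q=(4,6) nearest=3 d=2 new=(4,6) → add node 6 parent=3 cost=10
20. q=(31,6) nearest=5 d=17 new=(20,6) → add node 7 parent=5 cost=18
21. q=(45,13) nearest=7 d=25 new=(26,12) → blocked by [19,24]×[7,9], reject
22. q=(14,13) nearest=1 d=6 new=(14,13) → blocked by [13,24]×[11,13], reject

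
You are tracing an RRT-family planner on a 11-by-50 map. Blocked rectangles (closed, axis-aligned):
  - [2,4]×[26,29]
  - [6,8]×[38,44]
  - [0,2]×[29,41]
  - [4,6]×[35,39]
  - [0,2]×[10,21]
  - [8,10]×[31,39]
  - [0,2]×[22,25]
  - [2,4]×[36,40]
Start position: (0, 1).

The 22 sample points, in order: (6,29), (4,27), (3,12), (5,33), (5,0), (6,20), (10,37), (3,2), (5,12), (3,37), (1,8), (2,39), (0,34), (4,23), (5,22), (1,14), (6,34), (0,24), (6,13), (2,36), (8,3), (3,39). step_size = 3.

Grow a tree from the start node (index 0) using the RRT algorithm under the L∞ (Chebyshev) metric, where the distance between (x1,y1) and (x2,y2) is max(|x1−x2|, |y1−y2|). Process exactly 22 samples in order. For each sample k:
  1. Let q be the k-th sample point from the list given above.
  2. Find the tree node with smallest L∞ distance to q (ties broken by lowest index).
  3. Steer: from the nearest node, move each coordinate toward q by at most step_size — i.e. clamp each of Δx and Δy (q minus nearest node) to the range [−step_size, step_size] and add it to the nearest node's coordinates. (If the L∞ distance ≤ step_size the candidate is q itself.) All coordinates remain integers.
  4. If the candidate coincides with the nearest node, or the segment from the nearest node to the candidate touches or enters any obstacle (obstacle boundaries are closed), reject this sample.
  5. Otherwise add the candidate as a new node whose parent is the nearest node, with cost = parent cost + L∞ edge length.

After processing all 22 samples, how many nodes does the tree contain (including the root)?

Node count: 17

1. q=(6,29) nearest=0 d=28 new=(3,4) → add node 1 parent=0 cost=3
2. q=(4,27) nearest=1 d=23 new=(4,7) → add node 2 parent=1 cost=6
3. q=(3,12) nearest=2 d=5 new=(3,10) → add node 3 parent=2 cost=9
4. q=(5,33) nearest=3 d=23 new=(5,13) → add node 4 parent=3 cost=12
5. q=(5,0) nearest=1 d=4 new=(5,1) → add node 5 parent=1 cost=6
6. q=(6,20) nearest=4 d=7 new=(6,16) → add node 6 parent=4 cost=15
7. q=(10,37) nearest=6 d=21 new=(9,19) → add node 7 parent=6 cost=18
8. q=(3,2) nearest=1 d=2 new=(3,2) → add node 8 parent=1 cost=5
9. q=(5,12) nearest=4 d=1 new=(5,12) → add node 9 parent=4 cost=13
10. q=(3,37) nearest=7 d=18 new=(6,22) → add node 10 parent=7 cost=21
11. q=(1,8) nearest=3 d=2 new=(1,8) → add node 11 parent=3 cost=11
12. q=(2,39) nearest=10 d=17 new=(3,25) → add node 12 parent=10 cost=24
13. q=(0,34) nearest=12 d=9 new=(0,28) → blocked by [2,4]×[26,29], reject
14. q=(4,23) nearest=10 d=2 new=(4,23) → add node 13 parent=10 cost=23
15. q=(5,22) nearest=10 d=1 new=(5,22) → add node 14 parent=10 cost=22
16. q=(1,14) nearest=3 d=4 new=(1,13) → blocked by [0,2]×[10,21], reject
17. q=(6,34) nearest=12 d=9 new=(6,28) → blocked by [2,4]×[26,29], reject
18. q=(0,24) nearest=12 d=3 new=(0,24) → blocked by [0,2]×[22,25], reject
19. q=(6,13) nearest=4 d=1 new=(6,13) → add node 15 parent=4 cost=13
20. q=(2,36) nearest=12 d=11 new=(2,28) → blocked by [2,4]×[26,29], reject
21. q=(8,3) nearest=5 d=3 new=(8,3) → add node 16 parent=5 cost=9
22. q=(3,39) nearest=12 d=14 new=(3,28) → blocked by [2,4]×[26,29], reject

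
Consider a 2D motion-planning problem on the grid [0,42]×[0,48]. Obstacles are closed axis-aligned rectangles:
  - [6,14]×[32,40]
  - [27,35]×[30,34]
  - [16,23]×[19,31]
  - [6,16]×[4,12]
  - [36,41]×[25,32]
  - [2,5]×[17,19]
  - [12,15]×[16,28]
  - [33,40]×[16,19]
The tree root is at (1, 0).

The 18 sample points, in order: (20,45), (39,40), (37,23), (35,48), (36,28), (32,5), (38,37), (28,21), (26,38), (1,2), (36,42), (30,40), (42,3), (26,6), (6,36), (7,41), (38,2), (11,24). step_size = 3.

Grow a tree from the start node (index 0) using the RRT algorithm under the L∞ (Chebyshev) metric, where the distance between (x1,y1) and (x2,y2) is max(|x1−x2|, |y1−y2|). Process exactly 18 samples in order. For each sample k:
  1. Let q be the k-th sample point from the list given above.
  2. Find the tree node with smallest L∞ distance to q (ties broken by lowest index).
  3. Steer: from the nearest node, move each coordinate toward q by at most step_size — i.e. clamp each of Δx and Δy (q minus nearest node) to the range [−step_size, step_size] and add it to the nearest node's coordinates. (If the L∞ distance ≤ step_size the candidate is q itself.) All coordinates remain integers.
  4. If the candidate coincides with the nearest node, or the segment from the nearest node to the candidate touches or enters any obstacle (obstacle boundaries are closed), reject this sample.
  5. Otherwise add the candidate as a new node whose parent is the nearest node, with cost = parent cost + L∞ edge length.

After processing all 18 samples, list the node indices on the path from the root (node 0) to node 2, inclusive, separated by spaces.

Path: 0 2

1. q=(20,45) nearest=0 d=45 new=(4,3) → add node 1 parent=0 cost=3
2. q=(39,40) nearest=1 d=37 new=(7,6) → blocked by [6,16]×[4,12], reject
3. q=(37,23) nearest=1 d=33 new=(7,6) → blocked by [6,16]×[4,12], reject
4. q=(35,48) nearest=1 d=45 new=(7,6) → blocked by [6,16]×[4,12], reject
5. q=(36,28) nearest=1 d=32 new=(7,6) → blocked by [6,16]×[4,12], reject
6. q=(32,5) nearest=1 d=28 new=(7,5) → blocked by [6,16]×[4,12], reject
7. q=(38,37) nearest=1 d=34 new=(7,6) → blocked by [6,16]×[4,12], reject
8. q=(28,21) nearest=1 d=24 new=(7,6) → blocked by [6,16]×[4,12], reject
9. q=(26,38) nearest=1 d=35 new=(7,6) → blocked by [6,16]×[4,12], reject
10. q=(1,2) nearest=0 d=2 new=(1,2) → add node 2 parent=0 cost=2
11. q=(36,42) nearest=1 d=39 new=(7,6) → blocked by [6,16]×[4,12], reject
12. q=(30,40) nearest=1 d=37 new=(7,6) → blocked by [6,16]×[4,12], reject
13. q=(42,3) nearest=1 d=38 new=(7,3) → add node 3 parent=1 cost=6
14. q=(26,6) nearest=3 d=19 new=(10,6) → blocked by [6,16]×[4,12], reject
15. q=(6,36) nearest=1 d=33 new=(6,6) → blocked by [6,16]×[4,12], reject
16. q=(7,41) nearest=1 d=38 new=(7,6) → blocked by [6,16]×[4,12], reject
17. q=(38,2) nearest=3 d=31 new=(10,2) → add node 4 parent=3 cost=9
18. q=(11,24) nearest=1 d=21 new=(7,6) → blocked by [6,16]×[4,12], reject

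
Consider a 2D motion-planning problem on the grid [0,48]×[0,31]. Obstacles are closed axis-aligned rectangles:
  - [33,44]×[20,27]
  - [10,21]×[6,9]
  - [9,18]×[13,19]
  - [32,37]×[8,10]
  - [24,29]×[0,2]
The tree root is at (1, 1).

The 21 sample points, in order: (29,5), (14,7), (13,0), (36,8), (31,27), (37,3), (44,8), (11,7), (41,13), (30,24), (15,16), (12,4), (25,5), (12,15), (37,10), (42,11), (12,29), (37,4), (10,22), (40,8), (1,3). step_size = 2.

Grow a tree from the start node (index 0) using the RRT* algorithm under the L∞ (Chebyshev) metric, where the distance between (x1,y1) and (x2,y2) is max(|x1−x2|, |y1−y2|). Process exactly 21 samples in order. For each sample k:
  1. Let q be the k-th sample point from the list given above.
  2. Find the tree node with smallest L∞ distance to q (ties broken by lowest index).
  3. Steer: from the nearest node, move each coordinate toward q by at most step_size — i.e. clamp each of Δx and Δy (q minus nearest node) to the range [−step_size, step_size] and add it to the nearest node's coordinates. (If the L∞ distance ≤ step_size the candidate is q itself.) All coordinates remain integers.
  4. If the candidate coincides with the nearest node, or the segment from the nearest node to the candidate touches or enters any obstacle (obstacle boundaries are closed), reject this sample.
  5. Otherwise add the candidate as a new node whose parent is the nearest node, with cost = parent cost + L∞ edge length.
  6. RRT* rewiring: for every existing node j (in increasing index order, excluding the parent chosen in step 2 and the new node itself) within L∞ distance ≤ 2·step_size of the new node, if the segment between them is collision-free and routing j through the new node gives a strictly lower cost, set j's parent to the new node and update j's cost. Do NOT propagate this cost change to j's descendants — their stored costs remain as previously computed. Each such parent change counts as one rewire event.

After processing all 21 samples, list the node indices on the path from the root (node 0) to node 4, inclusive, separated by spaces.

Path: 0 1 2 3 4

1. q=(29,5) nearest=0 d=28 new=(3,3) → add node 1 parent=0 cost=2
2. q=(14,7) nearest=1 d=11 new=(5,5) → add node 2 parent=1 cost=4
3. q=(13,0) nearest=2 d=8 new=(7,3) → add node 3 parent=2 cost=6
4. q=(36,8) nearest=3 d=29 new=(9,5) → add node 4 parent=3 cost=8
5. q=(31,27) nearest=4 d=22 new=(11,7) → blocked by [10,21]×[6,9], reject
6. q=(37,3) nearest=4 d=28 new=(11,3) → add node 5 parent=4 cost=10
7. q=(44,8) nearest=5 d=33 new=(13,5) → add node 6 parent=5 cost=12
8. q=(11,7) nearest=4 d=2 new=(11,7) → blocked by [10,21]×[6,9], reject
9. q=(41,13) nearest=6 d=28 new=(15,7) → blocked by [10,21]×[6,9], reject
10. q=(30,24) nearest=6 d=19 new=(15,7) → blocked by [10,21]×[6,9], reject
11. q=(15,16) nearest=2 d=11 new=(7,7) → add node 7 parent=2 cost=6
12. q=(12,4) nearest=5 d=1 new=(12,4) → add node 8 parent=5 cost=11
13. q=(25,5) nearest=6 d=12 new=(15,5) → add node 9 parent=6 cost=14
14. q=(12,15) nearest=7 d=8 new=(9,9) → add node 10 parent=7 cost=8
15. q=(37,10) nearest=9 d=22 new=(17,7) → blocked by [10,21]×[6,9], reject
16. q=(42,11) nearest=9 d=27 new=(17,7) → blocked by [10,21]×[6,9], reject
17. q=(12,29) nearest=10 d=20 new=(11,11) → add node 11 parent=10 cost=10
18. q=(37,4) nearest=9 d=22 new=(17,4) → add node 12 parent=9 cost=16
19. q=(10,22) nearest=11 d=11 new=(10,13) → blocked by [9,18]×[13,19], reject
20. q=(40,8) nearest=12 d=23 new=(19,6) → blocked by [10,21]×[6,9], reject
21. q=(1,3) nearest=0 d=2 new=(1,3) → add node 13 parent=0 cost=2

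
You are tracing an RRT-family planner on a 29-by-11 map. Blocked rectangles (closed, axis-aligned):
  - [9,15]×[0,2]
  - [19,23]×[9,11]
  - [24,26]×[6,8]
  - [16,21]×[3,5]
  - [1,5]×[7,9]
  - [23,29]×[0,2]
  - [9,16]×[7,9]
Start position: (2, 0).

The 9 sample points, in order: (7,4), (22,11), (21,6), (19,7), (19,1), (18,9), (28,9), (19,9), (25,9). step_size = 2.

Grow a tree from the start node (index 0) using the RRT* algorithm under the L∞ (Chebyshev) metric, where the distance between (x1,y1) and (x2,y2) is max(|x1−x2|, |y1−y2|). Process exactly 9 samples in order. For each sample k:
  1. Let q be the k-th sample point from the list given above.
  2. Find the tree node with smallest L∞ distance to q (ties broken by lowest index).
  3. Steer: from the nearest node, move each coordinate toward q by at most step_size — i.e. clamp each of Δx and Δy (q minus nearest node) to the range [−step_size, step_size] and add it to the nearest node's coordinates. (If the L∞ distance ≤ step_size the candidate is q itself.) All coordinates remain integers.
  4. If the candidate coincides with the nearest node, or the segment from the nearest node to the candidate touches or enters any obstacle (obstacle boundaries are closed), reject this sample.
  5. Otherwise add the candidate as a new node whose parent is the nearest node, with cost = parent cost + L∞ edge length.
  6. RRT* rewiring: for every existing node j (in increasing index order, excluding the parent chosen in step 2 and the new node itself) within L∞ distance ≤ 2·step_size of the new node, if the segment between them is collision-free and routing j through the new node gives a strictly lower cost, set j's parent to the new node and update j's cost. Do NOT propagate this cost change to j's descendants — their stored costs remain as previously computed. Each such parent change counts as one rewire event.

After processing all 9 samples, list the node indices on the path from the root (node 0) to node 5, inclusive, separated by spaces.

Path: 0 1 2 3 4 5

1. q=(7,4) nearest=0 d=5 new=(4,2) → add node 1 parent=0 cost=2
2. q=(22,11) nearest=1 d=18 new=(6,4) → add node 2 parent=1 cost=4
3. q=(21,6) nearest=2 d=15 new=(8,6) → add node 3 parent=2 cost=6
4. q=(19,7) nearest=3 d=11 new=(10,7) → blocked by [9,16]×[7,9], reject
5. q=(19,1) nearest=3 d=11 new=(10,4) → add node 4 parent=3 cost=8
6. q=(18,9) nearest=4 d=8 new=(12,6) → add node 5 parent=4 cost=10
7. q=(28,9) nearest=5 d=16 new=(14,8) → blocked by [9,16]×[7,9], reject
8. q=(19,9) nearest=5 d=7 new=(14,8) → blocked by [9,16]×[7,9], reject
9. q=(25,9) nearest=5 d=13 new=(14,8) → blocked by [9,16]×[7,9], reject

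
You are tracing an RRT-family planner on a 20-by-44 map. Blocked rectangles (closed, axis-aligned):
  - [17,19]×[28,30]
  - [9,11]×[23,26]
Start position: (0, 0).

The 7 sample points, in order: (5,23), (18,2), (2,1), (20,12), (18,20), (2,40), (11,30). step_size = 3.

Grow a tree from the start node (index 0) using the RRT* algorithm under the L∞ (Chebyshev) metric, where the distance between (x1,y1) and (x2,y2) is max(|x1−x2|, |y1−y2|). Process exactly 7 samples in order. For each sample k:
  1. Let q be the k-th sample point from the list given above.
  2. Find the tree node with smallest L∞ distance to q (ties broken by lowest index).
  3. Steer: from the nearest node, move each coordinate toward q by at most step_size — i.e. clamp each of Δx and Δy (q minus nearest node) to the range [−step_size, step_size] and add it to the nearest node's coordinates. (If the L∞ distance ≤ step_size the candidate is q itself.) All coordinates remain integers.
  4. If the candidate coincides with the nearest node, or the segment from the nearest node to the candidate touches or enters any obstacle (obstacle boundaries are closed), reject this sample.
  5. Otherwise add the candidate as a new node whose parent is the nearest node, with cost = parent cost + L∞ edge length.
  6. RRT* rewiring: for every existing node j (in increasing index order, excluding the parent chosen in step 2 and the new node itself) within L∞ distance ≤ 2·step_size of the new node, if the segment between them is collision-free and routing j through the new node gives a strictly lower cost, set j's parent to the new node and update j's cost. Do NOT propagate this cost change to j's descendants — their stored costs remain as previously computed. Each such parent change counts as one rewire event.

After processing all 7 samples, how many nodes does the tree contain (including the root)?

Node count: 8

1. q=(5,23) nearest=0 d=23 new=(3,3) → add node 1 parent=0 cost=3
2. q=(18,2) nearest=1 d=15 new=(6,2) → add node 2 parent=1 cost=6
3. q=(2,1) nearest=0 d=2 new=(2,1) → add node 3 parent=0 cost=2
4. q=(20,12) nearest=2 d=14 new=(9,5) → add node 4 parent=2 cost=9
5. q=(18,20) nearest=4 d=15 new=(12,8) → add node 5 parent=4 cost=12
6. q=(2,40) nearest=5 d=32 new=(9,11) → add node 6 parent=5 cost=15
7. q=(11,30) nearest=6 d=19 new=(11,14) → add node 7 parent=6 cost=18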